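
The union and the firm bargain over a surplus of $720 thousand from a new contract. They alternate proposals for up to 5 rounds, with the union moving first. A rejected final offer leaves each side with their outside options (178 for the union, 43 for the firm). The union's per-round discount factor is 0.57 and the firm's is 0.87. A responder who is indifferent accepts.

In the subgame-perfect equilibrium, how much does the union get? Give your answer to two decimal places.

306.50

Round 5 (the union proposes): the firm gets 43 if talks fail, so the union offers 43 and keeps 677.
Round 4 (the firm proposes): the union can get 677 next round, worth 0.57 × 677 = 385.89 now; the firm offers that and keeps 334.11.
Round 3 (the union proposes): the firm can get 334.11 next round, worth 0.87 × 334.11 = 290.6757 now. The union offers 290.6757 and keeps 720 − 290.6757 = 429.3243.
Round 2 (the firm proposes): the union can get 429.3243 next round, worth 0.57 × 429.3243 = 244.714851 now, so the firm offers 244.714851, keeping 475.285149.
Round 1 (the union proposes): the firm can get 475.285149 next round, worth 0.87 × 475.285149 = 413.49807963 now; the union offers that and keeps 306.50192037.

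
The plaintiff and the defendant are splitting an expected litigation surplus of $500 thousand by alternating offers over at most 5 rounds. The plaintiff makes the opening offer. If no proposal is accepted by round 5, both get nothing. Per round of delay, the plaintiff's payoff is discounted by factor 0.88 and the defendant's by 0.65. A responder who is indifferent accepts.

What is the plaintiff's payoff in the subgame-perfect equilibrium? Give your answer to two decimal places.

438.69

Round 5 (the plaintiff proposes): the defendant will accept anything ≥ 0, so the plaintiff offers 0 and keeps 500.
Round 4 (the defendant proposes): the plaintiff can get 500 next round, worth 0.88 × 500 = 440 now; the defendant offers that and keeps 60.
Round 3 (the plaintiff proposes): the defendant can get 60 next round, worth 0.65 × 60 = 39 now; the plaintiff offers that and keeps 461.
Round 2 (the defendant proposes): the plaintiff can get 461 next round, worth 0.88 × 461 = 405.68 now, so the defendant offers 405.68, keeping 94.32.
Round 1 (the plaintiff proposes): the defendant can get 94.32 next round, worth 0.65 × 94.32 = 61.308 now, so the plaintiff offers 61.308, keeping 438.692.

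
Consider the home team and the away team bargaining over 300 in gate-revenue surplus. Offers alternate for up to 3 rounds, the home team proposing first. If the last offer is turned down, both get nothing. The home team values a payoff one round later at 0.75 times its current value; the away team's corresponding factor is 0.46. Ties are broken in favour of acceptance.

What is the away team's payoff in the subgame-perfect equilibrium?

34.5

Round 3 (the home team proposes): the away team will accept anything ≥ 0, so the home team offers 0 and keeps 300.
Round 2 (the away team proposes): the home team can get 300 next round, worth 0.75 × 300 = 225 now. The away team offers 225 and keeps 300 − 225 = 75.
Round 1 (the home team proposes): the away team can get 75 next round, worth 0.46 × 75 = 34.5 now, so the home team offers 34.5, keeping 265.5.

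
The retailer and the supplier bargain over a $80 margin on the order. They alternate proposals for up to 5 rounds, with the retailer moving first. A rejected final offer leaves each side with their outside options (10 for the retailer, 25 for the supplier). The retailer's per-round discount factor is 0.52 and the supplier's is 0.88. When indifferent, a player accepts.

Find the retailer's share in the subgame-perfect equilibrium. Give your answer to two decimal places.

Round 5 (the retailer proposes): the supplier gets 25 if talks fail, so the retailer offers 25 and keeps 55.
Round 4 (the supplier proposes): the retailer can get 55 next round, worth 0.52 × 55 = 28.6 now. The supplier offers 28.6 and keeps 80 − 28.6 = 51.4.
Round 3 (the retailer proposes): the supplier can get 51.4 next round, worth 0.88 × 51.4 = 45.232 now, so the retailer offers 45.232, keeping 34.768.
Round 2 (the supplier proposes): the retailer can get 34.768 next round, worth 0.52 × 34.768 = 18.07936 now; the supplier offers that and keeps 61.92064.
Round 1 (the retailer proposes): the supplier can get 61.92064 next round, worth 0.88 × 61.92064 = 54.4901632 now. The retailer offers 54.4901632 and keeps 80 − 54.4901632 = 25.5098368.

25.51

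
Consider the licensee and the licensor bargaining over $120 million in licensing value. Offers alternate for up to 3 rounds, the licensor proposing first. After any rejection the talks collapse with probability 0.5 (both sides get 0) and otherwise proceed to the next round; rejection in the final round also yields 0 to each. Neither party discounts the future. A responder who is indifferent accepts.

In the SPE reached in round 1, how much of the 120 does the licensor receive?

90

By backward induction:
Round 3 (the licensor proposes): the licensee will accept anything ≥ 0, so the licensor offers 0 and keeps 120.
Round 2 (the licensee proposes): rejecting gives the licensor an expected 0.5 × 120 = 60. The licensee offers 60 and keeps 120 − 60 = 60.
Round 1 (the licensor proposes): rejecting gives the licensee an expected 0.5 × 60 = 30, so the licensor offers 30, keeping 90.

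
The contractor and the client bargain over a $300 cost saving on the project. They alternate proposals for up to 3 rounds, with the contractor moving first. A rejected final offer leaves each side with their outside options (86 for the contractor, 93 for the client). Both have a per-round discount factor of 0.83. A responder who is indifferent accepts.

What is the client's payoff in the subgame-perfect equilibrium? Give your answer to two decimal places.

Round 3 (the contractor proposes): the client gets 93 if talks fail, so the contractor offers 93 and keeps 207.
Round 2 (the client proposes): the contractor can get 207 next round, worth 0.83 × 207 = 171.81 now, so the client offers 171.81, keeping 128.19.
Round 1 (the contractor proposes): the client can get 128.19 next round, worth 0.83 × 128.19 = 106.3977 now; the contractor offers that and keeps 193.6023.

106.40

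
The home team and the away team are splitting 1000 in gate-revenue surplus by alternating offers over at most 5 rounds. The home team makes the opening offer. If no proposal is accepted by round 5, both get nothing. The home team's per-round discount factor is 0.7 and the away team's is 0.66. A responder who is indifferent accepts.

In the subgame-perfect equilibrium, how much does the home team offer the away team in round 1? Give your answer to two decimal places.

289.48

Solve by backward induction from round 5.
Round 5 (the home team proposes): the away team will accept anything ≥ 0, so the home team offers 0 and keeps 1000.
Round 4 (the away team proposes): the home team can get 1000 next round, worth 0.7 × 1000 = 700 now; the away team offers that and keeps 300.
Round 3 (the home team proposes): the away team can get 300 next round, worth 0.66 × 300 = 198 now. The home team offers 198 and keeps 1000 − 198 = 802.
Round 2 (the away team proposes): the home team can get 802 next round, worth 0.7 × 802 = 561.4 now. The away team offers 561.4 and keeps 1000 − 561.4 = 438.6.
Round 1 (the home team proposes): the away team can get 438.6 next round, worth 0.66 × 438.6 = 289.476 now; the home team offers that and keeps 710.524.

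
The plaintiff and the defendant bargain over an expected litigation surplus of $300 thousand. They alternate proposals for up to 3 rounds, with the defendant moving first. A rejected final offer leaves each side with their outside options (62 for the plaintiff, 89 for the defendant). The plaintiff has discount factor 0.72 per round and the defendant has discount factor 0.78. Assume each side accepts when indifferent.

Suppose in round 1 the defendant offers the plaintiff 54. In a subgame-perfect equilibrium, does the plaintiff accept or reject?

Work out the plaintiff's continuation value if the offer is rejected.
Round 3 (the defendant proposes): the plaintiff gets 62 if talks fail, so the defendant offers 62 and keeps 238.
Round 2 (the plaintiff proposes): the defendant can get 238 next round, worth 0.78 × 238 = 185.64 now; the plaintiff offers that and keeps 114.36.
So by rejecting in round 1, the plaintiff gets 114.36 next round, worth 0.72 × 114.36 = 82.3392 now.
Offer 54 < 82.3392, so the plaintiff rejects.

Reject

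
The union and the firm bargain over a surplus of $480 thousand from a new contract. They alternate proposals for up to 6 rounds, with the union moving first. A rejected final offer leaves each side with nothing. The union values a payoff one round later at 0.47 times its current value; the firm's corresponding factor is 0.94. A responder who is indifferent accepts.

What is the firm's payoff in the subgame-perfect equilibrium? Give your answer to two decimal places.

432.85

Round 6 (the firm proposes): the union will accept anything ≥ 0, so the firm offers 0 and keeps 480.
Round 5 (the union proposes): the firm can get 480 next round, worth 0.94 × 480 = 451.2 now; the union offers that and keeps 28.8.
Round 4 (the firm proposes): the union can get 28.8 next round, worth 0.47 × 28.8 = 13.536 now; the firm offers that and keeps 466.464.
Round 3 (the union proposes): the firm can get 466.464 next round, worth 0.94 × 466.464 = 438.47616 now. The union offers 438.47616 and keeps 480 − 438.47616 = 41.52384.
Round 2 (the firm proposes): the union can get 41.52384 next round, worth 0.47 × 41.52384 = 19.5162048 now; the firm offers that and keeps 460.4837952.
Round 1 (the union proposes): the firm can get 460.4837952 next round, worth 0.94 × 460.4837952 = 432.854767488 now. The union offers 432.854767488 and keeps 480 − 432.854767488 = 47.145232512.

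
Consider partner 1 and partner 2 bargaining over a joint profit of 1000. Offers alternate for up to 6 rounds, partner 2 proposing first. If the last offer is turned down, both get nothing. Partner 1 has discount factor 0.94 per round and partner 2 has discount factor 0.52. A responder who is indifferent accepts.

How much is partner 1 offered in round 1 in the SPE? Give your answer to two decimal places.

896.34

Round 6 (partner 1 proposes): rejection yields 0 for partner 2; partner 1 offers 0 and keeps 1000.
Round 5 (partner 2 proposes): partner 1 can get 1000 next round, worth 0.94 × 1000 = 940 now; partner 2 offers that and keeps 60.
Round 4 (partner 1 proposes): partner 2 can get 60 next round, worth 0.52 × 60 = 31.2 now. Partner 1 offers 31.2 and keeps 1000 − 31.2 = 968.8.
Round 3 (partner 2 proposes): partner 1 can get 968.8 next round, worth 0.94 × 968.8 = 910.672 now, so partner 2 offers 910.672, keeping 89.328.
Round 2 (partner 1 proposes): partner 2 can get 89.328 next round, worth 0.52 × 89.328 = 46.45056 now. Partner 1 offers 46.45056 and keeps 1000 − 46.45056 = 953.54944.
Round 1 (partner 2 proposes): partner 1 can get 953.54944 next round, worth 0.94 × 953.54944 = 896.3364736 now. Partner 2 offers 896.3364736 and keeps 1000 − 896.3364736 = 103.6635264.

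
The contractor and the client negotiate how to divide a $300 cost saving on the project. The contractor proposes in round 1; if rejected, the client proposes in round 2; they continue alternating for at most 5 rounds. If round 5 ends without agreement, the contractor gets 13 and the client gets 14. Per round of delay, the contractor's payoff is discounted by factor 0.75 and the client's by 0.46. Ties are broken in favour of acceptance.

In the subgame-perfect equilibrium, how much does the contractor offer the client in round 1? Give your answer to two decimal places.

48.07

By backward induction:
Round 5 (the contractor proposes): the client gets 14 if talks fail, so the contractor offers 14 and keeps 286.
Round 4 (the client proposes): the contractor can get 286 next round, worth 0.75 × 286 = 214.5 now. The client offers 214.5 and keeps 300 − 214.5 = 85.5.
Round 3 (the contractor proposes): the client can get 85.5 next round, worth 0.46 × 85.5 = 39.33 now. The contractor offers 39.33 and keeps 300 − 39.33 = 260.67.
Round 2 (the client proposes): the contractor can get 260.67 next round, worth 0.75 × 260.67 = 195.5025 now, so the client offers 195.5025, keeping 104.4975.
Round 1 (the contractor proposes): the client can get 104.4975 next round, worth 0.46 × 104.4975 = 48.06885 now; the contractor offers that and keeps 251.93115.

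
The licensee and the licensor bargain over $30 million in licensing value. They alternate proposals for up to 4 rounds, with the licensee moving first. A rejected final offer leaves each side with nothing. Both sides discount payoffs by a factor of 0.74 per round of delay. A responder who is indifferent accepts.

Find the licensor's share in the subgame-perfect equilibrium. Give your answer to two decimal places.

17.93

Round 4 (the licensor proposes): rejection yields 0 for the licensee; the licensor offers 0 and keeps 30.
Round 3 (the licensee proposes): the licensor can get 30 next round, worth 0.74 × 30 = 22.2 now; the licensee offers that and keeps 7.8.
Round 2 (the licensor proposes): the licensee can get 7.8 next round, worth 0.74 × 7.8 = 5.772 now, so the licensor offers 5.772, keeping 24.228.
Round 1 (the licensee proposes): the licensor can get 24.228 next round, worth 0.74 × 24.228 = 17.92872 now, so the licensee offers 17.92872, keeping 12.07128.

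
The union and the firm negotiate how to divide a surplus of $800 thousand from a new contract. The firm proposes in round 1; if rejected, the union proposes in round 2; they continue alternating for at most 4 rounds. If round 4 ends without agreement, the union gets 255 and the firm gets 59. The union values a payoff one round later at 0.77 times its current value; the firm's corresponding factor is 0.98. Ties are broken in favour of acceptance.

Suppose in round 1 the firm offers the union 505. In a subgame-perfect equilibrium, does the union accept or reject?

Accept

Work out the union's continuation value if the offer is rejected.
Round 4 (the union proposes): the firm gets 59 if talks fail, so the union offers 59 and keeps 741.
Round 3 (the firm proposes): the union can get 741 next round, worth 0.77 × 741 = 570.57 now, so the firm offers 570.57, keeping 229.43.
Round 2 (the union proposes): the firm can get 229.43 next round, worth 0.98 × 229.43 = 224.8414 now, so the union offers 224.8414, keeping 575.1586.
So by rejecting in round 1, the union gets 575.1586 next round, worth 0.77 × 575.1586 = 442.872122 now.
Offer 505 ≥ 442.872122, so the union accepts.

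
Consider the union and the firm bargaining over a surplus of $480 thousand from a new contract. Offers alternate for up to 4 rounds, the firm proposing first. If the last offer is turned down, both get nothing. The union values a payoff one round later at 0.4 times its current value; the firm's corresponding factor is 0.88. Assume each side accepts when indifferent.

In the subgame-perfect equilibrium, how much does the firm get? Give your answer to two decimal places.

Round 4 (the union proposes): the firm will accept anything ≥ 0, so the union offers 0 and keeps 480.
Round 3 (the firm proposes): the union can get 480 next round, worth 0.4 × 480 = 192 now, so the firm offers 192, keeping 288.
Round 2 (the union proposes): the firm can get 288 next round, worth 0.88 × 288 = 253.44 now. The union offers 253.44 and keeps 480 − 253.44 = 226.56.
Round 1 (the firm proposes): the union can get 226.56 next round, worth 0.4 × 226.56 = 90.624 now. The firm offers 90.624 and keeps 480 − 90.624 = 389.376.

389.38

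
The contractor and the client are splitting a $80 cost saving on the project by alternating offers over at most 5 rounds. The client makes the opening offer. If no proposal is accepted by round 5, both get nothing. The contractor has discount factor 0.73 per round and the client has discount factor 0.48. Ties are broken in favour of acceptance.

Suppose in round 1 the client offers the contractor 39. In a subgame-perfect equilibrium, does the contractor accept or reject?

Work out the contractor's continuation value if the offer is rejected.
Round 5 (the client proposes): rejection yields 0 for the contractor; the client offers 0 and keeps 80.
Round 4 (the contractor proposes): the client can get 80 next round, worth 0.48 × 80 = 38.4 now. The contractor offers 38.4 and keeps 80 − 38.4 = 41.6.
Round 3 (the client proposes): the contractor can get 41.6 next round, worth 0.73 × 41.6 = 30.368 now; the client offers that and keeps 49.632.
Round 2 (the contractor proposes): the client can get 49.632 next round, worth 0.48 × 49.632 = 23.82336 now; the contractor offers that and keeps 56.17664.
So by rejecting in round 1, the contractor gets 56.17664 next round, worth 0.73 × 56.17664 = 41.0089472 now.
Offer 39 < 41.0089472, so the contractor rejects.

Reject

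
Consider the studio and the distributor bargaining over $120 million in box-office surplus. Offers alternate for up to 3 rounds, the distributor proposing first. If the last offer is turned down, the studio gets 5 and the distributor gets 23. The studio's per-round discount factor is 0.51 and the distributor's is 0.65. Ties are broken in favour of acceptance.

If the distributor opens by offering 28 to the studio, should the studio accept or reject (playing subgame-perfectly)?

Round 3 (the distributor proposes): the studio gets 5 if talks fail, so the distributor offers 5 and keeps 115.
Round 2 (the studio proposes): the distributor can get 115 next round, worth 0.65 × 115 = 74.75 now. The studio offers 74.75 and keeps 120 − 74.75 = 45.25.
So by rejecting in round 1, the studio gets 45.25 next round, worth 0.51 × 45.25 = 23.0775 now.
Offer 28 ≥ 23.0775, so the studio accepts.

Accept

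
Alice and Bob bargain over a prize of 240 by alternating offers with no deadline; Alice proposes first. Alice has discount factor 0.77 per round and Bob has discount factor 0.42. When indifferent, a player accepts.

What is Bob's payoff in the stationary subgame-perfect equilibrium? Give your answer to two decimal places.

34.27

Let x be Alice's share when Alice proposes and y be Bob's share when Bob proposes.
Bob accepts iff offered ≥ 0.42·y, so x = 240 − 0.42y. Symmetrically y = 240 − 0.77x.
Substituting: x = 240 − 0.42(240 − 0.77x), giving x(1 − 0.77·0.42) = 240(1 − 0.42).
So x = 240 × 0.58 / 0.6766 ≈ 205.7346, and Bob receives 240 − x ≈ 34.2654.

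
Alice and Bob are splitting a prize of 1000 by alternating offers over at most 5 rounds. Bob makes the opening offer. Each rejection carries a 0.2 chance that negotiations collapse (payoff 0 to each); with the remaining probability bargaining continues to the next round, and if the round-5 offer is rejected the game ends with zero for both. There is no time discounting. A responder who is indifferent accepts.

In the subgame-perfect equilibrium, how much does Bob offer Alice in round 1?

Round 5 (Bob proposes): Alice will accept anything ≥ 0, so Bob offers 0 and keeps 1000.
Round 4 (Alice proposes): rejecting gives Bob an expected 0.8 × 1000 = 800, so Alice offers 800, keeping 200.
Round 3 (Bob proposes): rejecting gives Alice an expected 0.8 × 200 = 160, so Bob offers 160, keeping 840.
Round 2 (Alice proposes): rejecting gives Bob an expected 0.8 × 840 = 672, so Alice offers 672, keeping 328.
Round 1 (Bob proposes): rejecting gives Alice an expected 0.8 × 328 = 262.4; Bob offers that and keeps 737.6.

262.4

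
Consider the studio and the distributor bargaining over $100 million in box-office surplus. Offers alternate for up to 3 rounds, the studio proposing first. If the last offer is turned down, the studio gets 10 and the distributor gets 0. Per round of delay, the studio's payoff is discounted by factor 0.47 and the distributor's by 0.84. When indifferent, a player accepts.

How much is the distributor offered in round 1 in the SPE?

Round 3 (the studio proposes): rejection yields 0 for the distributor; the studio offers 0 and keeps 100.
Round 2 (the distributor proposes): the studio can get 100 next round, worth 0.47 × 100 = 47 now, so the distributor offers 47, keeping 53.
Round 1 (the studio proposes): the distributor can get 53 next round, worth 0.84 × 53 = 44.52 now; the studio offers that and keeps 55.48.

44.52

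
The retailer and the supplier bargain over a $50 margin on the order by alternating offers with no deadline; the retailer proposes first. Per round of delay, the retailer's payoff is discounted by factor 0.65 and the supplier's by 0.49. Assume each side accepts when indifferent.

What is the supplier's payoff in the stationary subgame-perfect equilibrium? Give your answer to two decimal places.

12.58

In a stationary SPE each proposer offers the other exactly their discounted continuation value.
If the retailer keeps x when proposing and the supplier keeps y when proposing, then x = 50 − 0.49y and y = 50 − 0.65x.
Solving: x = 50(1 − 0.49) / (1 − 0.65·0.49) = 25.5 / 0.6815 ≈ 37.4175.
The supplier gets 50 − 37.4175 ≈ 12.5825.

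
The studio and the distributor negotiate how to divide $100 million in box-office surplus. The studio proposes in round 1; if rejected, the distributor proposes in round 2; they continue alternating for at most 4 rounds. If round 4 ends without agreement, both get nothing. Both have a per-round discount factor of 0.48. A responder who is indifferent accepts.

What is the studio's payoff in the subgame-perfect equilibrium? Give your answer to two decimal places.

Round 4 (the distributor proposes): rejection yields 0 for the studio; the distributor offers 0 and keeps 100.
Round 3 (the studio proposes): the distributor can get 100 next round, worth 0.48 × 100 = 48 now; the studio offers that and keeps 52.
Round 2 (the distributor proposes): the studio can get 52 next round, worth 0.48 × 52 = 24.96 now. The distributor offers 24.96 and keeps 100 − 24.96 = 75.04.
Round 1 (the studio proposes): the distributor can get 75.04 next round, worth 0.48 × 75.04 = 36.0192 now; the studio offers that and keeps 63.9808.

63.98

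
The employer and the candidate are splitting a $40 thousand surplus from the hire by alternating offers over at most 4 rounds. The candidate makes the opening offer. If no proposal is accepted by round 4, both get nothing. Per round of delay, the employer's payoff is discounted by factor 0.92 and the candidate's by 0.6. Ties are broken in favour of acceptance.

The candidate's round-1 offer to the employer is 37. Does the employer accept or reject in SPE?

Accept

Work out the employer's continuation value if the offer is rejected.
Round 4 (the employer proposes): the candidate will accept anything ≥ 0, so the employer offers 0 and keeps 40.
Round 3 (the candidate proposes): the employer can get 40 next round, worth 0.92 × 40 = 36.8 now. The candidate offers 36.8 and keeps 40 − 36.8 = 3.2.
Round 2 (the employer proposes): the candidate can get 3.2 next round, worth 0.6 × 3.2 = 1.92 now, so the employer offers 1.92, keeping 38.08.
So by rejecting in round 1, the employer gets 38.08 next round, worth 0.92 × 38.08 = 35.0336 now.
Offer 37 ≥ 35.0336, so the employer accepts.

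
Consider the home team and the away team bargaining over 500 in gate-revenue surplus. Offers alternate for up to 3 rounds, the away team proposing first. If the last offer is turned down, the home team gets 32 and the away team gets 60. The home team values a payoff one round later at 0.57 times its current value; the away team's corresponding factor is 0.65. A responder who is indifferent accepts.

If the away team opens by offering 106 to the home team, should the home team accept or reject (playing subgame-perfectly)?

Reject

Round 3 (the away team proposes): the home team gets 32 if talks fail, so the away team offers 32 and keeps 468.
Round 2 (the home team proposes): the away team can get 468 next round, worth 0.65 × 468 = 304.2 now, so the home team offers 304.2, keeping 195.8.
So by rejecting in round 1, the home team gets 195.8 next round, worth 0.57 × 195.8 = 111.606 now.
Offer 106 < 111.606, so the home team rejects.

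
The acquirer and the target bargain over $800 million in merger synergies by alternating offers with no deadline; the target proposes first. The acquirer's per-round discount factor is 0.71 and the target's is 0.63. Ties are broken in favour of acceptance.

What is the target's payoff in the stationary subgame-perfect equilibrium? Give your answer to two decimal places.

In a stationary SPE each proposer offers the other exactly their discounted continuation value.
If the target keeps x when proposing and the acquirer keeps y when proposing, then x = 800 − 0.71y and y = 800 − 0.63x.
Solving: x = 800(1 − 0.71) / (1 − 0.63·0.71) = 232 / 0.5527 ≈ 419.7576.
The acquirer gets 800 − 419.7576 ≈ 380.2424.

419.76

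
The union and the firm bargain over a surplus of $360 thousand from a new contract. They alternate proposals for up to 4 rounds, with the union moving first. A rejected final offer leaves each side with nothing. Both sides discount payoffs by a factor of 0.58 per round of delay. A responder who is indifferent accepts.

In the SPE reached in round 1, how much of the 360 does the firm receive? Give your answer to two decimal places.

Round 4 (the firm proposes): the union will accept anything ≥ 0, so the firm offers 0 and keeps 360.
Round 3 (the union proposes): the firm can get 360 next round, worth 0.58 × 360 = 208.8 now. The union offers 208.8 and keeps 360 − 208.8 = 151.2.
Round 2 (the firm proposes): the union can get 151.2 next round, worth 0.58 × 151.2 = 87.696 now, so the firm offers 87.696, keeping 272.304.
Round 1 (the union proposes): the firm can get 272.304 next round, worth 0.58 × 272.304 = 157.93632 now. The union offers 157.93632 and keeps 360 − 157.93632 = 202.06368.

157.94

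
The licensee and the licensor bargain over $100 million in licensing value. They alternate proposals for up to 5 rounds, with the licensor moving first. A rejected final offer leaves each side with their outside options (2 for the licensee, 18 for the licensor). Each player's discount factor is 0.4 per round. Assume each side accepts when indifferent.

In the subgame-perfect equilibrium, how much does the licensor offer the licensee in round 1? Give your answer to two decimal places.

Solve by backward induction from round 5.
Round 5 (the licensor proposes): the licensee gets 2 if talks fail, so the licensor offers 2 and keeps 98.
Round 4 (the licensee proposes): the licensor can get 98 next round, worth 0.4 × 98 = 39.2 now; the licensee offers that and keeps 60.8.
Round 3 (the licensor proposes): the licensee can get 60.8 next round, worth 0.4 × 60.8 = 24.32 now, so the licensor offers 24.32, keeping 75.68.
Round 2 (the licensee proposes): the licensor can get 75.68 next round, worth 0.4 × 75.68 = 30.272 now. The licensee offers 30.272 and keeps 100 − 30.272 = 69.728.
Round 1 (the licensor proposes): the licensee can get 69.728 next round, worth 0.4 × 69.728 = 27.8912 now. The licensor offers 27.8912 and keeps 100 − 27.8912 = 72.1088.

27.89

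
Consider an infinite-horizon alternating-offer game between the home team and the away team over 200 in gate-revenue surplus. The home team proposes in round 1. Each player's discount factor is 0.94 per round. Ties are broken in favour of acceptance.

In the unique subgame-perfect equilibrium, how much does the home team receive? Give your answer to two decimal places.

In a stationary SPE each proposer offers the other exactly their discounted continuation value.
If the home team keeps x when proposing and the away team keeps y when proposing, then x = 200 − 0.94y and y = 200 − 0.94x.
Solving: x = 200(1 − 0.94) / (1 − 0.94·0.94) = 12 / 0.1164 ≈ 103.0928.
The away team gets 200 − 103.0928 ≈ 96.9072.

103.09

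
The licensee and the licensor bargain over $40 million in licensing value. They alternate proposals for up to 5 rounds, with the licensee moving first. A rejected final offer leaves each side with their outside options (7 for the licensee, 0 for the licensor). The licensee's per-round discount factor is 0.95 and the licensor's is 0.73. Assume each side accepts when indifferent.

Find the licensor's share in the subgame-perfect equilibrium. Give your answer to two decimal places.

Round 5 (the licensee proposes): the licensor will accept anything ≥ 0, so the licensee offers 0 and keeps 40.
Round 4 (the licensor proposes): the licensee can get 40 next round, worth 0.95 × 40 = 38 now. The licensor offers 38 and keeps 40 − 38 = 2.
Round 3 (the licensee proposes): the licensor can get 2 next round, worth 0.73 × 2 = 1.46 now, so the licensee offers 1.46, keeping 38.54.
Round 2 (the licensor proposes): the licensee can get 38.54 next round, worth 0.95 × 38.54 = 36.613 now. The licensor offers 36.613 and keeps 40 − 36.613 = 3.387.
Round 1 (the licensee proposes): the licensor can get 3.387 next round, worth 0.73 × 3.387 = 2.47251 now; the licensee offers that and keeps 37.52749.

2.47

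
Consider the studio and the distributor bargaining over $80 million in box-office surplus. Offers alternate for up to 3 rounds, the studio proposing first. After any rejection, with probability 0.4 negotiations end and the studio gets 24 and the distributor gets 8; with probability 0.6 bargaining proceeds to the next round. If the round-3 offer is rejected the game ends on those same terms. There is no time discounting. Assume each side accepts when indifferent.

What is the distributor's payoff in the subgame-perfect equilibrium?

By backward induction:
Round 3 (the studio proposes): the distributor gets 8 if talks fail, so the studio offers 8 and keeps 72.
Round 2 (the distributor proposes): rejecting gives the studio an expected 0.6 × 72 + 0.4 × 24 = 52.8; the distributor offers that and keeps 27.2.
Round 1 (the studio proposes): rejecting gives the distributor an expected 0.6 × 27.2 + 0.4 × 8 = 19.52; the studio offers that and keeps 60.48.

19.52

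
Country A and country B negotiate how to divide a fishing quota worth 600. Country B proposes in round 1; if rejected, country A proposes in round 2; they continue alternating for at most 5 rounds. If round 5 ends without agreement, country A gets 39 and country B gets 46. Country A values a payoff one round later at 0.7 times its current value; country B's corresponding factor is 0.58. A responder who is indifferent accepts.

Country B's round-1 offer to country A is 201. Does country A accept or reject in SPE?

Round 5 (country B proposes): country A gets 39 if talks fail, so country B offers 39 and keeps 561.
Round 4 (country A proposes): country B can get 561 next round, worth 0.58 × 561 = 325.38 now, so country A offers 325.38, keeping 274.62.
Round 3 (country B proposes): country A can get 274.62 next round, worth 0.7 × 274.62 = 192.234 now, so country B offers 192.234, keeping 407.766.
Round 2 (country A proposes): country B can get 407.766 next round, worth 0.58 × 407.766 = 236.50428 now; country A offers that and keeps 363.49572.
So by rejecting in round 1, country A gets 363.49572 next round, worth 0.7 × 363.49572 = 254.447004 now.
Offer 201 < 254.447004, so country A rejects.

Reject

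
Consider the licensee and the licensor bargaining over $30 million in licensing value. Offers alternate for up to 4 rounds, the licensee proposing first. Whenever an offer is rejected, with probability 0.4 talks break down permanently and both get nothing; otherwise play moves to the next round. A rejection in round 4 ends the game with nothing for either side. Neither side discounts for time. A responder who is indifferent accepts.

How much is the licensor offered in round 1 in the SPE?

Round 4 (the licensor proposes): the licensee will accept anything ≥ 0, so the licensor offers 0 and keeps 30.
Round 3 (the licensee proposes): rejecting gives the licensor an expected 0.6 × 30 = 18, so the licensee offers 18, keeping 12.
Round 2 (the licensor proposes): rejecting gives the licensee an expected 0.6 × 12 = 7.2; the licensor offers that and keeps 22.8.
Round 1 (the licensee proposes): rejecting gives the licensor an expected 0.6 × 22.8 = 13.68; the licensee offers that and keeps 16.32.

13.68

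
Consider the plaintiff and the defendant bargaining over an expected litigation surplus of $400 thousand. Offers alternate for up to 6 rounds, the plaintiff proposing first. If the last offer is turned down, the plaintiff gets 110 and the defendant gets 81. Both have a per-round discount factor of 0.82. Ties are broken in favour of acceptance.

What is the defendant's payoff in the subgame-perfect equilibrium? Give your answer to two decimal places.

Round 6 (the defendant proposes): the plaintiff gets 110 if talks fail, so the defendant offers 110 and keeps 290.
Round 5 (the plaintiff proposes): the defendant can get 290 next round, worth 0.82 × 290 = 237.8 now, so the plaintiff offers 237.8, keeping 162.2.
Round 4 (the defendant proposes): the plaintiff can get 162.2 next round, worth 0.82 × 162.2 = 133.004 now, so the defendant offers 133.004, keeping 266.996.
Round 3 (the plaintiff proposes): the defendant can get 266.996 next round, worth 0.82 × 266.996 = 218.93672 now, so the plaintiff offers 218.93672, keeping 181.06328.
Round 2 (the defendant proposes): the plaintiff can get 181.06328 next round, worth 0.82 × 181.06328 = 148.4718896 now, so the defendant offers 148.4718896, keeping 251.5281104.
Round 1 (the plaintiff proposes): the defendant can get 251.5281104 next round, worth 0.82 × 251.5281104 = 206.253050528 now. The plaintiff offers 206.253050528 and keeps 400 − 206.253050528 = 193.746949472.

206.25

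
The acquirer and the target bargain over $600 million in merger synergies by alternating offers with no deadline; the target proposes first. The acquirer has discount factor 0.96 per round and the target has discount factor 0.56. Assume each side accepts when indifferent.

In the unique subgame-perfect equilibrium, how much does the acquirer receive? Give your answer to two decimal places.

548.10

When the target proposes, the acquirer accepts any offer worth at least 0.96 times what the acquirer would get by proposing next round; and vice versa.
This gives x = 600 − 0.96y and y = 600 − 0.56x, where x and y are each side's share when it proposes.
Hence (1 − 0.96·0.56)x = 600(1 − 0.96), i.e. 0.4624·x = 24.
x ≈ 51.9031; the acquirer's share is 600 − x ≈ 548.0969.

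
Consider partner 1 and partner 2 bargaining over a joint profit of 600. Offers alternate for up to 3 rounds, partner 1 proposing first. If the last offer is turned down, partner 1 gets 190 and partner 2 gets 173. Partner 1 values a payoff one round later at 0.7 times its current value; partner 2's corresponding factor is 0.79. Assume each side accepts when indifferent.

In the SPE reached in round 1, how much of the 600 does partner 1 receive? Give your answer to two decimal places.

Work backward from the last round.
Round 3 (partner 1 proposes): partner 2 gets 173 if talks fail, so partner 1 offers 173 and keeps 427.
Round 2 (partner 2 proposes): partner 1 can get 427 next round, worth 0.7 × 427 = 298.9 now. Partner 2 offers 298.9 and keeps 600 − 298.9 = 301.1.
Round 1 (partner 1 proposes): partner 2 can get 301.1 next round, worth 0.79 × 301.1 = 237.869 now; partner 1 offers that and keeps 362.131.

362.13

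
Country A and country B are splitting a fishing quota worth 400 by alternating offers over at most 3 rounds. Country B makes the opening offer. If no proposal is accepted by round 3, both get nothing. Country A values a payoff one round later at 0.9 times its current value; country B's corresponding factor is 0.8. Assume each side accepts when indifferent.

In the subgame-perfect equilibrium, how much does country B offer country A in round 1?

Round 3 (country B proposes): country A will accept anything ≥ 0, so country B offers 0 and keeps 400.
Round 2 (country A proposes): country B can get 400 next round, worth 0.8 × 400 = 320 now; country A offers that and keeps 80.
Round 1 (country B proposes): country A can get 80 next round, worth 0.9 × 80 = 72 now. Country B offers 72 and keeps 400 − 72 = 328.

72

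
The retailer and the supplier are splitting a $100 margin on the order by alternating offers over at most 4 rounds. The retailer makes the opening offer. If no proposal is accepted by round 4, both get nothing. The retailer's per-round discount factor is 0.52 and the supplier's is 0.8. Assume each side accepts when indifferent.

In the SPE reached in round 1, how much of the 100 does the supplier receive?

71.68

By backward induction:
Round 4 (the supplier proposes): the retailer will accept anything ≥ 0, so the supplier offers 0 and keeps 100.
Round 3 (the retailer proposes): the supplier can get 100 next round, worth 0.8 × 100 = 80 now. The retailer offers 80 and keeps 100 − 80 = 20.
Round 2 (the supplier proposes): the retailer can get 20 next round, worth 0.52 × 20 = 10.4 now; the supplier offers that and keeps 89.6.
Round 1 (the retailer proposes): the supplier can get 89.6 next round, worth 0.8 × 89.6 = 71.68 now; the retailer offers that and keeps 28.32.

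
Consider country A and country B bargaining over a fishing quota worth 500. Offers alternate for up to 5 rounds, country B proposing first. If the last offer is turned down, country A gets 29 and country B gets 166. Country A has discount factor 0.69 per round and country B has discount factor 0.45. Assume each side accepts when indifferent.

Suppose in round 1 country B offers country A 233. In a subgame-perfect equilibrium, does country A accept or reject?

Reject

Round 5 (country B proposes): country A gets 29 if talks fail, so country B offers 29 and keeps 471.
Round 4 (country A proposes): country B can get 471 next round, worth 0.45 × 471 = 211.95 now; country A offers that and keeps 288.05.
Round 3 (country B proposes): country A can get 288.05 next round, worth 0.69 × 288.05 = 198.7545 now. Country B offers 198.7545 and keeps 500 − 198.7545 = 301.2455.
Round 2 (country A proposes): country B can get 301.2455 next round, worth 0.45 × 301.2455 = 135.560475 now, so country A offers 135.560475, keeping 364.439525.
So by rejecting in round 1, country A gets 364.439525 next round, worth 0.69 × 364.439525 = 251.46327225 now.
Offer 233 < 251.46327225, so country A rejects.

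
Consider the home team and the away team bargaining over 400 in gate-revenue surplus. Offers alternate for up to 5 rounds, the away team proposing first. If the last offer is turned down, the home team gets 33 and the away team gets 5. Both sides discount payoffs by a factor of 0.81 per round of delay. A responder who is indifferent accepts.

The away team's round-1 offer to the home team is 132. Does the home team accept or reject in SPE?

Work out the home team's continuation value if the offer is rejected.
Round 5 (the away team proposes): the home team gets 33 if talks fail, so the away team offers 33 and keeps 367.
Round 4 (the home team proposes): the away team can get 367 next round, worth 0.81 × 367 = 297.27 now, so the home team offers 297.27, keeping 102.73.
Round 3 (the away team proposes): the home team can get 102.73 next round, worth 0.81 × 102.73 = 83.2113 now; the away team offers that and keeps 316.7887.
Round 2 (the home team proposes): the away team can get 316.7887 next round, worth 0.81 × 316.7887 = 256.598847 now; the home team offers that and keeps 143.401153.
So by rejecting in round 1, the home team gets 143.401153 next round, worth 0.81 × 143.401153 = 116.15493393 now.
Offer 132 ≥ 116.15493393, so the home team accepts.

Accept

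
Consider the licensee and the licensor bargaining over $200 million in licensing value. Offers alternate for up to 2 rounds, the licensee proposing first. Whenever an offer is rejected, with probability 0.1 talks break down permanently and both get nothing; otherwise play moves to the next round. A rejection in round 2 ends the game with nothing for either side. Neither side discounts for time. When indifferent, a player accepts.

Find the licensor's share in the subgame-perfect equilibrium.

180

By backward induction:
Round 2 (the licensor proposes): rejection yields 0 for the licensee; the licensor offers 0 and keeps 200.
Round 1 (the licensee proposes): rejecting gives the licensor an expected 0.9 × 200 = 180. The licensee offers 180 and keeps 200 − 180 = 20.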